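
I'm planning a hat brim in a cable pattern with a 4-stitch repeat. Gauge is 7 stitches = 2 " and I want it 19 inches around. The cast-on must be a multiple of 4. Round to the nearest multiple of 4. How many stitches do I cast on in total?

7 / 2 = 3.5 sts per inch.
19 × 3.5 = 66.50 sts.
Nearest multiple of 4: 68.

68 stitches.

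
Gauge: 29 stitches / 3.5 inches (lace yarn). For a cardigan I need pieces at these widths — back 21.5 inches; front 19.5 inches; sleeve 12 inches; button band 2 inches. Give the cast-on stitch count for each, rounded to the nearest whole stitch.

Rate = 29/3.5 = 8.286 sts per in.
back: 21.5 × 8.286 = 178.14 → 178.
front: 19.5 × 8.286 = 161.57 → 162.
sleeve: 12 × 8.286 = 99.43 → 99.
button band: 2 × 8.286 = 16.57 → 17.

back 178; front 162; sleeve 99; button band 17.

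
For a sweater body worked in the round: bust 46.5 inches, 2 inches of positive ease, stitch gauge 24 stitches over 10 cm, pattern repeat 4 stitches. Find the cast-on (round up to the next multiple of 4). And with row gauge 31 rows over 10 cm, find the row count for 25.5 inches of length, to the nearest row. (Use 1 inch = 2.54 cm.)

Finished = 46.5 + 2 = 48.5 inches.
48.5 inches × 2.54 = 123.19 cm.
24/10 = 2.4 sts per cm; 123.19 × 2.4 = 295.66 sts.
Next multiple of 4 → 296.
25.5 inches = 64.77 cm; × 3.1 = 200.79 → 201 rows.

Cast on 296 stitches; work 201 rows.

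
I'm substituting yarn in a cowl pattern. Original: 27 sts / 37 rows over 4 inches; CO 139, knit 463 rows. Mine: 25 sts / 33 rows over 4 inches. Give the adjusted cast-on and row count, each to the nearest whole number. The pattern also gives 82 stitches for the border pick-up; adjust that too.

Cast on 129 stitches; work 413 rows; border pick-up 76 stitches.

Stitches: 139 × 25/27 = 128.70 → 129.
Rows: 463 × 33/37 = 412.95 → 413.
border pick-up: 82 × 25/27 = 75.93 → 76.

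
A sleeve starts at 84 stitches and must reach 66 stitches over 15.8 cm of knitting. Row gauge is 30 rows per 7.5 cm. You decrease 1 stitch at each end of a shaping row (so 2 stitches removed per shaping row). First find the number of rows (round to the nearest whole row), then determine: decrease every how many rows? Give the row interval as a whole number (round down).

Rows = 15.8 × 4 = 63.2 → 63 rows.
Stitches to remove: 18 → 9 shaping rows (at 2 st each).
63 / 9 = 7.00 → every 7 rows.

Decrease every 7th row.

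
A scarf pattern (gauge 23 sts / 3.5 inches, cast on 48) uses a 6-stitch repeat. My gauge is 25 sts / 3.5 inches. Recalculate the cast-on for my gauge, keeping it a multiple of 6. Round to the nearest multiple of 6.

CO 54 sts.

48 × 25 / 23 = 52.17.
Nearest multiple of 6: 54.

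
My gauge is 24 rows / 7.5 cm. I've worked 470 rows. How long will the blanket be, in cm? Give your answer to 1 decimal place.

146.9 cm.

24 rows / 7.5 cm = 3.2 rows per cm.
470 / 3.2 = 146.88 cm.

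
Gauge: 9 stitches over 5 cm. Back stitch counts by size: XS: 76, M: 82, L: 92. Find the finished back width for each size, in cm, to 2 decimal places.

9/5 = 1.8 sts per cm.
XS: 76 / 1.8 = 42.222 → 42.22 cm.
M: 82 / 1.8 = 45.556 → 45.56 cm.
L: 92 / 1.8 = 51.111 → 51.11 cm.

XS 42.22 cm; M 45.56 cm; L 51.11 cm.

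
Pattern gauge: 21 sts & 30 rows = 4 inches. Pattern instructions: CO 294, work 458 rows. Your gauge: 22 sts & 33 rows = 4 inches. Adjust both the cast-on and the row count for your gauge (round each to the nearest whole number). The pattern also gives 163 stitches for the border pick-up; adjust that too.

Stitches: 294 × 22/21 = 308.00 → 308.
Rows: 458 × 33/30 = 503.80 → 504.
border pick-up: 163 × 22/21 = 170.76 → 171.

Cast on 308 stitches; work 504 rows; border pick-up 171 stitches.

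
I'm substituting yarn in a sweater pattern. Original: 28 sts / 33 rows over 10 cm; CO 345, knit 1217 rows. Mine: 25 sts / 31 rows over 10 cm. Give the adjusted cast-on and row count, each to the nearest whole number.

Stitches: 345 × 25/28 = 308.04 → 308.
Rows: 1217 × 31/33 = 1143.24 → 1143.

Cast on 308 stitches; work 1143 rows.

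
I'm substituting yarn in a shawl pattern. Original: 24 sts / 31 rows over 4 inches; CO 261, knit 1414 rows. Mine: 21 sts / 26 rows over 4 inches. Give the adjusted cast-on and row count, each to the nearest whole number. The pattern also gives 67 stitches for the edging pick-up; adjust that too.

Stitches: 261 × 21/24 = 228.38 → 228.
Rows: 1414 × 26/31 = 1185.94 → 1186.
edging pick-up: 67 × 21/24 = 58.62 → 59.

Cast on 228 stitches; work 1186 rows; edging pick-up 59 stitches.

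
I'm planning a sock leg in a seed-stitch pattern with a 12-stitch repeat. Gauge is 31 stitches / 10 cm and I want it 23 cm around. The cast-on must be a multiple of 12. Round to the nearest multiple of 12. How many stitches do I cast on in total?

72 stitches.

31 / 10 = 3.1 sts per cm.
23 × 3.1 = 71.30 sts.
Nearest multiple of 12: 72.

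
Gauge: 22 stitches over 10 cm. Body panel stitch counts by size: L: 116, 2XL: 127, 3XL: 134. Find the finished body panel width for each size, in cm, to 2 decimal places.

22/10 = 2.2 sts per cm.
L: 116 / 2.2 = 52.727 → 52.73 cm.
2XL: 127 / 2.2 = 57.727 → 57.73 cm.
3XL: 134 / 2.2 = 60.909 → 60.91 cm.

L 52.73 cm; 2XL 57.73 cm; 3XL 60.91 cm.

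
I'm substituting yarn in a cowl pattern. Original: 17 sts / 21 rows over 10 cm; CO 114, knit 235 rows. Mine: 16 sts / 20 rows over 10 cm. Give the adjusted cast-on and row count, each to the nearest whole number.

Stitches: 114 × 16/17 = 107.29 → 107.
Rows: 235 × 20/21 = 223.81 → 224.

Cast on 107 stitches; work 224 rows.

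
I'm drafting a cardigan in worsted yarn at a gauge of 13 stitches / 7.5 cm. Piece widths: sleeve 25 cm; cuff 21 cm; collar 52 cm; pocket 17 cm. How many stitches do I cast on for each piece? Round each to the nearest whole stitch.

Rate = 13/7.5 = 1.733 sts per cm.
sleeve: 25 × 1.733 = 43.33 → 43.
cuff: 21 × 1.733 = 36.40 → 36.
collar: 52 × 1.733 = 90.13 → 90.
pocket: 17 × 1.733 = 29.47 → 29.

sleeve 43; cuff 36; collar 90; pocket 29.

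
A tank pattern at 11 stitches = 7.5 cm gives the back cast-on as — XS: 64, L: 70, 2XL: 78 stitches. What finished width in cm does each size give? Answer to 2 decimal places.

11/7.5 = 1.467 sts per cm.
XS: 64 / 1.467 = 43.636 → 43.64 cm.
L: 70 / 1.467 = 47.727 → 47.73 cm.
2XL: 78 / 1.467 = 53.182 → 53.18 cm.

XS 43.64 cm; L 47.73 cm; 2XL 53.18 cm.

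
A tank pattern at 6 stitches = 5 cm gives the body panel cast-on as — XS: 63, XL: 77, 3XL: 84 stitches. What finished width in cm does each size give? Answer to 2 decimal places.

XS 52.50 cm; XL 64.17 cm; 3XL 70.00 cm.

6/5 = 1.2 sts per cm.
XS: 63 / 1.2 = 52.500 → 52.50 cm.
XL: 77 / 1.2 = 64.167 → 64.17 cm.
3XL: 84 / 1.2 = 70.000 → 70.00 cm.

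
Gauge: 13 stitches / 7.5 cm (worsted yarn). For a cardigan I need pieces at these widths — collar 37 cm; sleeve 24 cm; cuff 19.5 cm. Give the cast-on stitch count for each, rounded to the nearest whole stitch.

Rate = 13/7.5 = 1.733 sts per cm.
collar: 37 × 1.733 = 64.13 → 64.
sleeve: 24 × 1.733 = 41.60 → 42.
cuff: 19.5 × 1.733 = 33.80 → 34.

collar 64; sleeve 42; cuff 34.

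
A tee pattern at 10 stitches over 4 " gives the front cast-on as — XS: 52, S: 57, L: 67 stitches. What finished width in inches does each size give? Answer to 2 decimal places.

10/4 = 2.5 sts per in.
XS: 52 / 2.5 = 20.800 → 20.80 in.
S: 57 / 2.5 = 22.800 → 22.80 in.
L: 67 / 2.5 = 26.800 → 26.80 in.

XS 20.80 inches; S 22.80 inches; L 26.80 inches.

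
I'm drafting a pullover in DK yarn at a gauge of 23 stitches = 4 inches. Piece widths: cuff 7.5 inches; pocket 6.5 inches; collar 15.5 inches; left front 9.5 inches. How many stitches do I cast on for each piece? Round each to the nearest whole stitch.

Rate = 23/4 = 5.75 sts per in.
cuff: 7.5 × 5.75 = 43.12 → 43.
pocket: 6.5 × 5.75 = 37.38 → 37.
collar: 15.5 × 5.75 = 89.12 → 89.
left front: 9.5 × 5.75 = 54.62 → 55.

cuff 43; pocket 37; collar 89; left front 55.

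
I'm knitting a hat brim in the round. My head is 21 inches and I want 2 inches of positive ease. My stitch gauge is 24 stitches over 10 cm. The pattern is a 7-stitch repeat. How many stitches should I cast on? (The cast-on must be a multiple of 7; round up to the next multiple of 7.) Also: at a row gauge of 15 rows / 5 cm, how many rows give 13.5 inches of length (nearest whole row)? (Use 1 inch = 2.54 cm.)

Finished = 21 + 2 = 23 inches.
23 inches × 2.54 = 58.42 cm.
24/10 = 2.4 sts per cm; 58.42 × 2.4 = 140.21 sts.
Next multiple of 7 → 147.
13.5 inches = 34.29 cm; × 3 = 102.87 → 103 rows.

Cast on 147 stitches; work 103 rows.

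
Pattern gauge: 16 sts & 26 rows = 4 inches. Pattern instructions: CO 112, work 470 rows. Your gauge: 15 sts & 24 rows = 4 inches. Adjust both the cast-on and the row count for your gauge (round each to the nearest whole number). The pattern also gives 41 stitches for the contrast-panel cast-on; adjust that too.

Stitches: 112 × 15/16 = 105.00 → 105.
Rows: 470 × 24/26 = 433.85 → 434.
contrast-panel cast-on: 41 × 15/16 = 38.44 → 38.

Cast on 105 stitches; work 434 rows; contrast-panel cast-on 38 stitches.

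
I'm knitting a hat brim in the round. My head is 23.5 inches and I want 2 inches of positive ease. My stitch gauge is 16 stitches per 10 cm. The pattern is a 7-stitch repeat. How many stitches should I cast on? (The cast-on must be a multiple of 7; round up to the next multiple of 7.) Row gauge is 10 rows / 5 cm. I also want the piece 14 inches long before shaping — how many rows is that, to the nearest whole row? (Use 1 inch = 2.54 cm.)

Cast on 105 stitches; work 71 rows.

Finished = 23.5 + 2 = 25.5 inches.
25.5 inches × 2.54 = 64.77 cm.
16/10 = 1.6 sts per cm; 64.77 × 1.6 = 103.63 sts.
Next multiple of 7 → 105.
14 inches = 35.56 cm; × 2 = 71.12 → 71 rows.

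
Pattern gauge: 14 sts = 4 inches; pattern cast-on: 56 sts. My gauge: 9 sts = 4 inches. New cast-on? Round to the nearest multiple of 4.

Scale factor = 9 / 14 = 0.643.
56 × 9 / 14 = 36.00 sts.

CO 36 sts.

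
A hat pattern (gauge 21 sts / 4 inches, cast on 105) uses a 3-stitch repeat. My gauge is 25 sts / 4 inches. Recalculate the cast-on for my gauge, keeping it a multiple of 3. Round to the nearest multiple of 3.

105 × 25 / 21 = 125.00.
Nearest multiple of 3: 126.

Cast on 126 stitches.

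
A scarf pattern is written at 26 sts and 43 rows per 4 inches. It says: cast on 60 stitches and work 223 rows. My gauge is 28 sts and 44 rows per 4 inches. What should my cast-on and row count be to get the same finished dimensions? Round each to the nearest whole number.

Cast on 65 stitches; work 228 rows.

Stitches: 60 × 28/26 = 64.62 → 65.
Rows: 223 × 44/43 = 228.19 → 228.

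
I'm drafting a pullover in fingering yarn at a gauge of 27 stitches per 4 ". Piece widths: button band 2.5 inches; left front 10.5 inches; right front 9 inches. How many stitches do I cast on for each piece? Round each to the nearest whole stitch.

Rate = 27/4 = 6.75 sts per in.
button band: 2.5 × 6.75 = 16.88 → 17.
left front: 10.5 × 6.75 = 70.88 → 71.
right front: 9 × 6.75 = 60.75 → 61.

button band 17; left front 71; right front 61.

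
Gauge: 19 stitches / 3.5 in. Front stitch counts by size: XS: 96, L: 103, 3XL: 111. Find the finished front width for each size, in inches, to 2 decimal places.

19/3.5 = 5.429 sts per in.
XS: 96 / 5.429 = 17.684 → 17.68 in.
L: 103 / 5.429 = 18.974 → 18.97 in.
3XL: 111 / 5.429 = 20.447 → 20.45 in.

XS 17.68 inches; L 18.97 inches; 3XL 20.45 inches.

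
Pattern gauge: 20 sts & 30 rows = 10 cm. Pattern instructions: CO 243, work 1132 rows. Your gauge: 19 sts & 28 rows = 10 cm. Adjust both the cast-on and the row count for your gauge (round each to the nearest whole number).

Stitches: 243 × 19/20 = 230.85 → 231.
Rows: 1132 × 28/30 = 1056.53 → 1057.

Cast on 231 stitches; work 1057 rows.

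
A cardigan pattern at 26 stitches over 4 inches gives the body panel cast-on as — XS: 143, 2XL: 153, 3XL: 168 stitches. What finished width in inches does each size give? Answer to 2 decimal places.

26/4 = 6.5 sts per in.
XS: 143 / 6.5 = 22.000 → 22.00 in.
2XL: 153 / 6.5 = 23.538 → 23.54 in.
3XL: 168 / 6.5 = 25.846 → 25.85 in.

XS 22.00 inches; 2XL 23.54 inches; 3XL 25.85 inches.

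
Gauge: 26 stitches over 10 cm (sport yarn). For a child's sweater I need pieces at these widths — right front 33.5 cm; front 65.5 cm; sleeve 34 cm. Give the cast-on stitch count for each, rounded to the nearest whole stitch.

Rate = 26/10 = 2.6 sts per cm.
right front: 33.5 × 2.6 = 87.10 → 87.
front: 65.5 × 2.6 = 170.30 → 170.
sleeve: 34 × 2.6 = 88.40 → 88.

right front 87; front 170; sleeve 88.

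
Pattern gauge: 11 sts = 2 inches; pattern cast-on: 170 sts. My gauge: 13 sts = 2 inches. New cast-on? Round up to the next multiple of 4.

CO 204 sts.

Scale factor = 13 / 11 = 1.182.
170 × 13 / 11 = 200.91 sts.
→ 204 sts.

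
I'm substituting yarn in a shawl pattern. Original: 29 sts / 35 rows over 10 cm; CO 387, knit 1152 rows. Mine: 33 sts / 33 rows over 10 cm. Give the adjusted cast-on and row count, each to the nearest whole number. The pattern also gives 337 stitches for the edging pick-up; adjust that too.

Stitches: 387 × 33/29 = 440.38 → 440.
Rows: 1152 × 33/35 = 1086.17 → 1086.
edging pick-up: 337 × 33/29 = 383.48 → 383.

Cast on 440 stitches; work 1086 rows; edging pick-up 383 stitches.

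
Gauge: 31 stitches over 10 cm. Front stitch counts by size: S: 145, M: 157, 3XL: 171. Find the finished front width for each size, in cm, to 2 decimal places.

31/10 = 3.1 sts per cm.
S: 145 / 3.1 = 46.774 → 46.77 cm.
M: 157 / 3.1 = 50.645 → 50.65 cm.
3XL: 171 / 3.1 = 55.161 → 55.16 cm.

S 46.77 cm; M 50.65 cm; 3XL 55.16 cm.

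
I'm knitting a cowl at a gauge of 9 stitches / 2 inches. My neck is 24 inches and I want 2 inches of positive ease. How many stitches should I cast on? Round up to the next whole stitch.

Finished = 24 + 2 = 26 in.
9 / 2 = 4.5 sts per inch.
26.00 × 4.5 = 117.00 sts.

117 stitches.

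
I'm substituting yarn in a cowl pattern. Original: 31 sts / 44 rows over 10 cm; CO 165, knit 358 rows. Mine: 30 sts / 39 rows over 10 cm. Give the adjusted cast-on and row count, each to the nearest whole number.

Cast on 160 stitches; work 317 rows.

Stitches: 165 × 30/31 = 159.68 → 160.
Rows: 358 × 39/44 = 317.32 → 317.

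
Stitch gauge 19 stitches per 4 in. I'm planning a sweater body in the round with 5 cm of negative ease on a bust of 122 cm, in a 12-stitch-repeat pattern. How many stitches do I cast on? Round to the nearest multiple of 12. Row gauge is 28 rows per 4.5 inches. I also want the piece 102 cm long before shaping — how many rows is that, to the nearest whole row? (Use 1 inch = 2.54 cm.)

Finished = 122 − 5 = 117 cm.
117 cm × 1/2.54 = 46.06 inches.
19/4 = 4.75 sts per in; 46.06 × 4.75 = 218.80 sts.
Nearest multiple of 12 → 216.
102 cm = 40.16 inches; × 6.222 = 249.87 → 250 rows.

Cast on 216 stitches; work 250 rows.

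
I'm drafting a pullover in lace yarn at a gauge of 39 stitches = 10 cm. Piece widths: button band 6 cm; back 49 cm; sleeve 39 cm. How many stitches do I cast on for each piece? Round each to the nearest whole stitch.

button band 23; back 191; sleeve 152.

Rate = 39/10 = 3.9 sts per cm.
button band: 6 × 3.9 = 23.40 → 23.
back: 49 × 3.9 = 191.10 → 191.
sleeve: 39 × 3.9 = 152.10 → 152.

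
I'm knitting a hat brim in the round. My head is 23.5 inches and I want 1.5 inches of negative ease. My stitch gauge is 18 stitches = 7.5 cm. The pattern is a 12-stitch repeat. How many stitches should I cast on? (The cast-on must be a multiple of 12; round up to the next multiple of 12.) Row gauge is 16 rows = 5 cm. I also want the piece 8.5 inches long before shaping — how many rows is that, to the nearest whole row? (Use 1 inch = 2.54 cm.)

Finished = 23.5 − 1.5 = 22 inches.
22 inches × 2.54 = 55.88 cm.
18/7.5 = 2.4 sts per cm; 55.88 × 2.4 = 134.11 sts.
Next multiple of 12 → 144.
8.5 inches = 21.59 cm; × 3.2 = 69.09 → 69 rows.

Cast on 144 stitches; work 69 rows.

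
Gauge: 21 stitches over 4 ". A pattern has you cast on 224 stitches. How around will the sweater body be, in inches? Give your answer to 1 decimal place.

21 stitches / 4 inch = 5.25 stitches per inch.
224 / 5.25 = 42.67 inches.

42.7 inches.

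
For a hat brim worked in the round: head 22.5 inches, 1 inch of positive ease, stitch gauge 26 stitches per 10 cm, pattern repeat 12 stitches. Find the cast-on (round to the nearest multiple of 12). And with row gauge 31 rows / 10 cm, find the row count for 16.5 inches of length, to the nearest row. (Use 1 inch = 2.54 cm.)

Finished = 22.5 + 1 = 23.5 inches.
23.5 inches × 2.54 = 59.69 cm.
26/10 = 2.6 sts per cm; 59.69 × 2.6 = 155.19 sts.
Nearest multiple of 12 → 156.
16.5 inches = 41.91 cm; × 3.1 = 129.92 → 130 rows.

Cast on 156 stitches; work 130 rows.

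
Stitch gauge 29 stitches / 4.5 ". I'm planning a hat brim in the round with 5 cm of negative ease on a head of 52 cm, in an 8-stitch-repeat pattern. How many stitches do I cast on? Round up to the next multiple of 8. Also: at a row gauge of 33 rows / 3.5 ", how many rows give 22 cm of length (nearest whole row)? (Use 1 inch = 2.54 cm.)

Finished = 52 − 5 = 47 cm.
47 cm × 1/2.54 = 18.50 inches.
29/4.5 = 6.444 sts per in; 18.50 × 6.444 = 119.25 sts.
Next multiple of 8 → 120.
22 cm = 8.66 inches; × 9.429 = 81.66 → 82 rows.

Cast on 120 stitches; work 82 rows.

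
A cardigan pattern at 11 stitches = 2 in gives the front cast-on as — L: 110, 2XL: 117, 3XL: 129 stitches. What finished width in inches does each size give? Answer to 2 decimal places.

11/2 = 5.5 sts per in.
L: 110 / 5.5 = 20.000 → 20.00 in.
2XL: 117 / 5.5 = 21.273 → 21.27 in.
3XL: 129 / 5.5 = 23.455 → 23.45 in.

L 20.00 inches; 2XL 21.27 inches; 3XL 23.45 inches.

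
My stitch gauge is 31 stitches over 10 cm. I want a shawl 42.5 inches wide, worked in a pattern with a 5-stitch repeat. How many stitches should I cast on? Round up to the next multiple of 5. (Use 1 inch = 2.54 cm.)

42.5 in = 42.5 × 2.54 = 107.95 cm.
31 / 10 = 3.1 sts/cm.
107.95 × 3.1 = 334.64 sts.
→ 335.

CO 335 sts.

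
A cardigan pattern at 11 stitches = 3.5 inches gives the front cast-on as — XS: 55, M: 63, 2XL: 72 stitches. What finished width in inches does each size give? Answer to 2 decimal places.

XS 17.50 inches; M 20.05 inches; 2XL 22.91 inches.

11/3.5 = 3.143 sts per in.
XS: 55 / 3.143 = 17.500 → 17.50 in.
M: 63 / 3.143 = 20.045 → 20.05 in.
2XL: 72 / 3.143 = 22.909 → 22.91 in.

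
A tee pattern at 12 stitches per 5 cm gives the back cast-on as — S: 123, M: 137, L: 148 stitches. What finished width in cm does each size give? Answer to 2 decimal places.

12/5 = 2.4 sts per cm.
S: 123 / 2.4 = 51.250 → 51.25 cm.
M: 137 / 2.4 = 57.083 → 57.08 cm.
L: 148 / 2.4 = 61.667 → 61.67 cm.

S 51.25 cm; M 57.08 cm; L 61.67 cm.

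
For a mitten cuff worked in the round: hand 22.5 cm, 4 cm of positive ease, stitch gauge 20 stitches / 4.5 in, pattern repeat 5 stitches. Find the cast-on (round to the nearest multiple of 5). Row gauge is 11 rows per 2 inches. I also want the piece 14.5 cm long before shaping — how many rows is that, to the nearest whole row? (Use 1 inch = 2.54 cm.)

Cast on 45 stitches; work 31 rows.

Finished = 22.5 + 4 = 26.5 cm.
26.5 cm × 1/2.54 = 10.43 inches.
20/4.5 = 4.444 sts per in; 10.43 × 4.444 = 46.37 sts.
Nearest multiple of 5 → 45.
14.5 cm = 5.71 inches; × 5.5 = 31.40 → 31 rows.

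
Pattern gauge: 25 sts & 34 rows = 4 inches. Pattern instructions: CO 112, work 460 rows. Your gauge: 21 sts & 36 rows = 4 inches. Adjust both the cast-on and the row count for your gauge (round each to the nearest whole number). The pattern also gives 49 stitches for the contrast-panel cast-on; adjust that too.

Stitches: 112 × 21/25 = 94.08 → 94.
Rows: 460 × 36/34 = 487.06 → 487.
contrast-panel cast-on: 49 × 21/25 = 41.16 → 41.

Cast on 94 stitches; work 487 rows; contrast-panel cast-on 41 stitches.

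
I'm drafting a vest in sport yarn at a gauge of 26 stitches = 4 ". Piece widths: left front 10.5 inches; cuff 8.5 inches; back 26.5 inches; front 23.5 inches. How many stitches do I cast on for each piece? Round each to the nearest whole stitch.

Rate = 26/4 = 6.5 sts per in.
left front: 10.5 × 6.5 = 68.25 → 68.
cuff: 8.5 × 6.5 = 55.25 → 55.
back: 26.5 × 6.5 = 172.25 → 172.
front: 23.5 × 6.5 = 152.75 → 153.

left front 68; cuff 55; back 172; front 153.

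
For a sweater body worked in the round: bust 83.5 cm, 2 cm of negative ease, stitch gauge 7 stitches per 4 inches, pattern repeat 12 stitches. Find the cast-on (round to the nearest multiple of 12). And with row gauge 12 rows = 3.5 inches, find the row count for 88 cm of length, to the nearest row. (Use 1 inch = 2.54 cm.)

Finished = 83.5 − 2 = 81.5 cm.
81.5 cm × 1/2.54 = 32.09 inches.
7/4 = 1.75 sts per in; 32.09 × 1.75 = 56.15 sts.
Nearest multiple of 12 → 60.
88 cm = 34.65 inches; × 3.429 = 118.79 → 119 rows.

Cast on 60 stitches; work 119 rows.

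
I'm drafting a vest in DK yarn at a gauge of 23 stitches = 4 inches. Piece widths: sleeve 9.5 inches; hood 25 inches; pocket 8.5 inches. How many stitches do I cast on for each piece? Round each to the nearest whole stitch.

Rate = 23/4 = 5.75 sts per in.
sleeve: 9.5 × 5.75 = 54.62 → 55.
hood: 25 × 5.75 = 143.75 → 144.
pocket: 8.5 × 5.75 = 48.88 → 49.

sleeve 55; hood 144; pocket 49.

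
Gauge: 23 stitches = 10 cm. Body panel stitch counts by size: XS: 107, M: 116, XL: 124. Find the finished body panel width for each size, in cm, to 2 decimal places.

XS 46.52 cm; M 50.43 cm; XL 53.91 cm.

23/10 = 2.3 sts per cm.
XS: 107 / 2.3 = 46.522 → 46.52 cm.
M: 116 / 2.3 = 50.435 → 50.43 cm.
XL: 124 / 2.3 = 53.913 → 53.91 cm.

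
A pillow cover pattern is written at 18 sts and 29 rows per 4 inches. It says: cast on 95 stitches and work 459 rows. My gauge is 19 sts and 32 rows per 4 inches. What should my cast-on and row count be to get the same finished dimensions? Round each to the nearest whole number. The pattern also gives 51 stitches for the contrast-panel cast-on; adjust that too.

Cast on 100 stitches; work 506 rows; contrast-panel cast-on 54 stitches.

Stitches: 95 × 19/18 = 100.28 → 100.
Rows: 459 × 32/29 = 506.48 → 506.
contrast-panel cast-on: 51 × 19/18 = 53.83 → 54.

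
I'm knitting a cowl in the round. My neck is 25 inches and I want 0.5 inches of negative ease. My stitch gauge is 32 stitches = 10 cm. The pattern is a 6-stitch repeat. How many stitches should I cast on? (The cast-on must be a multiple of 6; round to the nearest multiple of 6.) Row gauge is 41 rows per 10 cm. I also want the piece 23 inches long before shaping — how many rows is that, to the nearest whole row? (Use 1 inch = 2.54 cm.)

Finished = 25 − 0.5 = 24.5 inches.
24.5 inches × 2.54 = 62.23 cm.
32/10 = 3.2 sts per cm; 62.23 × 3.2 = 199.14 sts.
Nearest multiple of 6 → 198.
23 inches = 58.42 cm; × 4.1 = 239.52 → 240 rows.

Cast on 198 stitches; work 240 rows.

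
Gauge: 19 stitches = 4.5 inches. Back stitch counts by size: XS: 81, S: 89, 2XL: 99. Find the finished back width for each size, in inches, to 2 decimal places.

XS 19.18 inches; S 21.08 inches; 2XL 23.45 inches.

19/4.5 = 4.222 sts per in.
XS: 81 / 4.222 = 19.184 → 19.18 in.
S: 89 / 4.222 = 21.079 → 21.08 in.
2XL: 99 / 4.222 = 23.447 → 23.45 in.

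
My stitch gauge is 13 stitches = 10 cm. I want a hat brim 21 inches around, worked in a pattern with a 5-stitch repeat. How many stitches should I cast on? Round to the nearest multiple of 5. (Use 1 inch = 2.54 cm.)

21 in = 21 × 2.54 = 53.34 cm.
13 / 10 = 1.3 sts/cm.
53.34 × 1.3 = 69.34 sts.
→ 70.

Cast on 70 stitches.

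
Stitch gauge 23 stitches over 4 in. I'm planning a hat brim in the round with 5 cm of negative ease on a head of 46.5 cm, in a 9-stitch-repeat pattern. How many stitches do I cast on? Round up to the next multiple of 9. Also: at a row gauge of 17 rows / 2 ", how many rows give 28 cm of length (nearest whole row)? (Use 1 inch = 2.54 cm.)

Finished = 46.5 − 5 = 41.5 cm.
41.5 cm × 1/2.54 = 16.34 inches.
23/4 = 5.75 sts per in; 16.34 × 5.75 = 93.95 sts.
Next multiple of 9 → 99.
28 cm = 11.02 inches; × 8.5 = 93.70 → 94 rows.

Cast on 99 stitches; work 94 rows.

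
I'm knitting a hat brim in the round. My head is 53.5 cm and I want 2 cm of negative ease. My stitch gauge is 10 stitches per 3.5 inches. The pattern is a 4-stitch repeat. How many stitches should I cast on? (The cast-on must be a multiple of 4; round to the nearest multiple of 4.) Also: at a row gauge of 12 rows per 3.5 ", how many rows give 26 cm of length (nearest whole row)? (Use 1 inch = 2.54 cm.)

Cast on 56 stitches; work 35 rows.

Finished = 53.5 − 2 = 51.5 cm.
51.5 cm × 1/2.54 = 20.28 inches.
10/3.5 = 2.857 sts per in; 20.28 × 2.857 = 57.93 sts.
Nearest multiple of 4 → 56.
26 cm = 10.24 inches; × 3.429 = 35.10 → 35 rows.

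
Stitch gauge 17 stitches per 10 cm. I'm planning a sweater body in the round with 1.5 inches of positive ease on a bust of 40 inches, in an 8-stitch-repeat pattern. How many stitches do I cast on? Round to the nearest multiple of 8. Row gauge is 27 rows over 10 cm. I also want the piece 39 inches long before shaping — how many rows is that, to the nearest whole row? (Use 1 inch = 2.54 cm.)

Cast on 176 stitches; work 267 rows.

Finished = 40 + 1.5 = 41.5 inches.
41.5 inches × 2.54 = 105.41 cm.
17/10 = 1.7 sts per cm; 105.41 × 1.7 = 179.20 sts.
Nearest multiple of 8 → 176.
39 inches = 99.06 cm; × 2.7 = 267.46 → 267 rows.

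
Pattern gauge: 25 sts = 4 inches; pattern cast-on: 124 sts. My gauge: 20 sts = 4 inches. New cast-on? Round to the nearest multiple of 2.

Cast on 100 stitches.

Scale factor = 20 / 25 = 0.800.
124 × 20 / 25 = 99.20 sts.
→ 100 sts.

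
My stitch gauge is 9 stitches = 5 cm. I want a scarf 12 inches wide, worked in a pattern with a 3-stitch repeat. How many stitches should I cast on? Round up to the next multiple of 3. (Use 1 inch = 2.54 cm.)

CO 57 sts.

12 in = 12 × 2.54 = 30.48 cm.
9 / 5 = 1.8 sts/cm.
30.48 × 1.8 = 54.86 sts.
→ 57.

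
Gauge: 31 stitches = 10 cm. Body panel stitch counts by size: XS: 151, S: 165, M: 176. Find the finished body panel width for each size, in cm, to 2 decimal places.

31/10 = 3.1 sts per cm.
XS: 151 / 3.1 = 48.710 → 48.71 cm.
S: 165 / 3.1 = 53.226 → 53.23 cm.
M: 176 / 3.1 = 56.774 → 56.77 cm.

XS 48.71 cm; S 53.23 cm; M 56.77 cm.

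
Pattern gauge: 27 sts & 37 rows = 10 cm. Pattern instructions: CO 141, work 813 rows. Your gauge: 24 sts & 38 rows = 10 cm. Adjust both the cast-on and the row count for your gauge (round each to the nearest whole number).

Stitches: 141 × 24/27 = 125.33 → 125.
Rows: 813 × 38/37 = 834.97 → 835.

Cast on 125 stitches; work 835 rows.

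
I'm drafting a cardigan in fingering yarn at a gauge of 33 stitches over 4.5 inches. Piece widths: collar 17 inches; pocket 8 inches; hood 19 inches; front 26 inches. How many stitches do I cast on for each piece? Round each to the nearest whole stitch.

collar 125; pocket 59; hood 139; front 191.

Rate = 33/4.5 = 7.333 sts per in.
collar: 17 × 7.333 = 124.67 → 125.
pocket: 8 × 7.333 = 58.67 → 59.
hood: 19 × 7.333 = 139.33 → 139.
front: 26 × 7.333 = 190.67 → 191.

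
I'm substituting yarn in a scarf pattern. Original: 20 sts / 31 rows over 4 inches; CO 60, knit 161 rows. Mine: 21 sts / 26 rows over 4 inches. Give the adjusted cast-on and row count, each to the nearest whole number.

Stitches: 60 × 21/20 = 63.00 → 63.
Rows: 161 × 26/31 = 135.03 → 135.

Cast on 63 stitches; work 135 rows.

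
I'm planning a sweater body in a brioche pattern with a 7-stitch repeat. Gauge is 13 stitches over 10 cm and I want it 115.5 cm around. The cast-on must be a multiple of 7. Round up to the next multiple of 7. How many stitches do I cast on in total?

CO 154 sts.

13 / 10 = 1.3 sts per cm.
115.5 × 1.3 = 150.15 sts.
Next multiple of 7: 154.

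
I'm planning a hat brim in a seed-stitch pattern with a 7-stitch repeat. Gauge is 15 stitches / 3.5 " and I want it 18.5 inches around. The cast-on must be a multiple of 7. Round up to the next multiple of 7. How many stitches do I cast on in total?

15 / 3.5 = 4.286 sts per inch.
18.5 × 4.286 = 79.29 sts.
Next multiple of 7: 84.

CO 84 sts.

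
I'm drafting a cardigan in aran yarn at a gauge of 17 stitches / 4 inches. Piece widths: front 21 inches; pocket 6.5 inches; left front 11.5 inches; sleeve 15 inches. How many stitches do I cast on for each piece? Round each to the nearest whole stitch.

front 89; pocket 28; left front 49; sleeve 64.

Rate = 17/4 = 4.25 sts per in.
front: 21 × 4.25 = 89.25 → 89.
pocket: 6.5 × 4.25 = 27.62 → 28.
left front: 11.5 × 4.25 = 48.88 → 49.
sleeve: 15 × 4.25 = 63.75 → 64.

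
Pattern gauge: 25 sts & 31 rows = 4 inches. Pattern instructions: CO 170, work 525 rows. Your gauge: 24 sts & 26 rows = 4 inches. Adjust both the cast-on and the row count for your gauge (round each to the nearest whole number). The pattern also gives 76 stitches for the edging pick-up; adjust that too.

Stitches: 170 × 24/25 = 163.20 → 163.
Rows: 525 × 26/31 = 440.32 → 440.
edging pick-up: 76 × 24/25 = 72.96 → 73.

Cast on 163 stitches; work 440 rows; edging pick-up 73 stitches.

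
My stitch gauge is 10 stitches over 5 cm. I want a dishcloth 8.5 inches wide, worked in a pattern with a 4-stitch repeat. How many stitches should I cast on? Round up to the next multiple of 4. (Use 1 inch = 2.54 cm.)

Cast on 44 stitches.

8.5 in = 8.5 × 2.54 = 21.59 cm.
10 / 5 = 2 sts/cm.
21.59 × 2 = 43.18 sts.
→ 44.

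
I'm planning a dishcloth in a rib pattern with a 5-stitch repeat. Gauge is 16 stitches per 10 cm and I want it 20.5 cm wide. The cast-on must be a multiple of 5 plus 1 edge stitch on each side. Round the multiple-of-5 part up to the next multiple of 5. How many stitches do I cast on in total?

37 stitches.

16 / 10 = 1.6 sts per cm.
20.5 × 1.6 = 32.80 sts.
Less 2 edge sts → 30.80 for the repeat.
Next multiple of 5: 35.
Add back 2 edge sts → 37.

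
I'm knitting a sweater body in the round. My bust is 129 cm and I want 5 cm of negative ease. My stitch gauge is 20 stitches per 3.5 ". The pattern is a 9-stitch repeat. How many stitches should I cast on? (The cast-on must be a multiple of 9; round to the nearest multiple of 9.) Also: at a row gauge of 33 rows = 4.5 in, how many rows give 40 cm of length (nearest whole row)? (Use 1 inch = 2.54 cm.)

Cast on 279 stitches; work 115 rows.

Finished = 129 − 5 = 124 cm.
124 cm × 1/2.54 = 48.82 inches.
20/3.5 = 5.714 sts per in; 48.82 × 5.714 = 278.97 sts.
Nearest multiple of 9 → 279.
40 cm = 15.75 inches; × 7.333 = 115.49 → 115 rows.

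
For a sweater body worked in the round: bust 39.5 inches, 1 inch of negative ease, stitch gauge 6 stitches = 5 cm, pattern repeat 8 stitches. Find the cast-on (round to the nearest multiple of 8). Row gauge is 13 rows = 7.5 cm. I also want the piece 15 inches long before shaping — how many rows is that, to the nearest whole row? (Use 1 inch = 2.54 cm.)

Finished = 39.5 − 1 = 38.5 inches.
38.5 inches × 2.54 = 97.79 cm.
6/5 = 1.2 sts per cm; 97.79 × 1.2 = 117.35 sts.
Nearest multiple of 8 → 120.
15 inches = 38.10 cm; × 1.733 = 66.04 → 66 rows.

Cast on 120 stitches; work 66 rows.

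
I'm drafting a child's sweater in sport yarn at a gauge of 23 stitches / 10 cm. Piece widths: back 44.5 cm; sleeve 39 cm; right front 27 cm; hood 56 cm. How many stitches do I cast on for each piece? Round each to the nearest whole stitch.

back 102; sleeve 90; right front 62; hood 129.

Rate = 23/10 = 2.3 sts per cm.
back: 44.5 × 2.3 = 102.35 → 102.
sleeve: 39 × 2.3 = 89.70 → 90.
right front: 27 × 2.3 = 62.10 → 62.
hood: 56 × 2.3 = 128.80 → 129.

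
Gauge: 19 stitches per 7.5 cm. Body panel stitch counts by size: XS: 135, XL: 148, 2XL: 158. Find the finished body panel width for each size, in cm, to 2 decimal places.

19/7.5 = 2.533 sts per cm.
XS: 135 / 2.533 = 53.289 → 53.29 cm.
XL: 148 / 2.533 = 58.421 → 58.42 cm.
2XL: 158 / 2.533 = 62.368 → 62.37 cm.

XS 53.29 cm; XL 58.42 cm; 2XL 62.37 cm.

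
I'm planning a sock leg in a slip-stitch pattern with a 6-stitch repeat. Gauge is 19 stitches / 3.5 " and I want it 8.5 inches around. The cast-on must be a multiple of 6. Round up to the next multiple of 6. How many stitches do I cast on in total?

19 / 3.5 = 5.429 sts per inch.
8.5 × 5.429 = 46.14 sts.
Next multiple of 6: 48.

Cast on 48 stitches.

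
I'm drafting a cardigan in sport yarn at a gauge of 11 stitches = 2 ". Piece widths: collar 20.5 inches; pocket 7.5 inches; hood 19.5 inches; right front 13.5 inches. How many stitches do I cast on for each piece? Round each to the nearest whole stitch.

Rate = 11/2 = 5.5 sts per in.
collar: 20.5 × 5.5 = 112.75 → 113.
pocket: 7.5 × 5.5 = 41.25 → 41.
hood: 19.5 × 5.5 = 107.25 → 107.
right front: 13.5 × 5.5 = 74.25 → 74.

collar 113; pocket 41; hood 107; right front 74.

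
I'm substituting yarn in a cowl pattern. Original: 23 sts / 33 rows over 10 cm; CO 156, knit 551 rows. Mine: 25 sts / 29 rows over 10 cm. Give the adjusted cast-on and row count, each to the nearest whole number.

Cast on 170 stitches; work 484 rows.

Stitches: 156 × 25/23 = 169.57 → 170.
Rows: 551 × 29/33 = 484.21 → 484.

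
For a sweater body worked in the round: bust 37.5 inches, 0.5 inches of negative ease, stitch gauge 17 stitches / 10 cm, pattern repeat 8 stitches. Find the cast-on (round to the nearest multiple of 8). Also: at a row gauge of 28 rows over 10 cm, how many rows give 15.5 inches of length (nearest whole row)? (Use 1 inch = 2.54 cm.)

Cast on 160 stitches; work 110 rows.

Finished = 37.5 − 0.5 = 37 inches.
37 inches × 2.54 = 93.98 cm.
17/10 = 1.7 sts per cm; 93.98 × 1.7 = 159.77 sts.
Nearest multiple of 8 → 160.
15.5 inches = 39.37 cm; × 2.8 = 110.24 → 110 rows.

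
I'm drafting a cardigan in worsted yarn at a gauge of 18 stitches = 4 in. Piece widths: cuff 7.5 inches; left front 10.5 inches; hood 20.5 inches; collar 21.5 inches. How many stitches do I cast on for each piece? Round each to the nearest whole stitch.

cuff 34; left front 47; hood 92; collar 97.

Rate = 18/4 = 4.5 sts per in.
cuff: 7.5 × 4.5 = 33.75 → 34.
left front: 10.5 × 4.5 = 47.25 → 47.
hood: 20.5 × 4.5 = 92.25 → 92.
collar: 21.5 × 4.5 = 96.75 → 97.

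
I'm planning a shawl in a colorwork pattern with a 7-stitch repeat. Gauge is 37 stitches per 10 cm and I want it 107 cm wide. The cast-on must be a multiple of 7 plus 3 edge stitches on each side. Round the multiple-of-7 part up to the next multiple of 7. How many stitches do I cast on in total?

37 / 10 = 3.7 sts per cm.
107 × 3.7 = 395.90 sts.
Less 6 edge sts → 389.90 for the repeat.
Next multiple of 7: 392.
Add back 6 edge sts → 398.

CO 398 sts.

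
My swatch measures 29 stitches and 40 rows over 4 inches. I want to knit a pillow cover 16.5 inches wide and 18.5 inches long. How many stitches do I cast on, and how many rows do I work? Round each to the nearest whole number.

Cast on 120 stitches and work 185 rows.

Stitch gauge = 29/4 = 7.25 sts/in; 16.5 × 7.25 = 119.62 → 120 sts.
Row gauge = 40/4 = 10 rows/in; 18.5 × 10 = 185.00 → 185 rows.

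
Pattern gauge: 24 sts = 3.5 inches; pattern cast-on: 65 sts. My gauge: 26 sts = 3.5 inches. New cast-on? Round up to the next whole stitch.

Cast on 71 stitches.

Scale factor = 26 / 24 = 1.083.
65 × 26 / 24 = 70.42 sts.
→ 71 sts.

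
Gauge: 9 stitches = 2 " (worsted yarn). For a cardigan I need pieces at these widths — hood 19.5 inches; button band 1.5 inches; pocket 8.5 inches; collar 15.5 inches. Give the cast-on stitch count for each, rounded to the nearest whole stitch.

hood 88; button band 7; pocket 38; collar 70.

Rate = 9/2 = 4.5 sts per in.
hood: 19.5 × 4.5 = 87.75 → 88.
button band: 1.5 × 4.5 = 6.75 → 7.
pocket: 8.5 × 4.5 = 38.25 → 38.
collar: 15.5 × 4.5 = 69.75 → 70.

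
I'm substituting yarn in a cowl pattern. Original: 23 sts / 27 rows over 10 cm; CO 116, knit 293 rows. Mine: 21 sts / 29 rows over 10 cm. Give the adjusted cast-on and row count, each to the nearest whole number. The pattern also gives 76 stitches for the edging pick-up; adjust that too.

Stitches: 116 × 21/23 = 105.91 → 106.
Rows: 293 × 29/27 = 314.70 → 315.
edging pick-up: 76 × 21/23 = 69.39 → 69.

Cast on 106 stitches; work 315 rows; edging pick-up 69 stitches.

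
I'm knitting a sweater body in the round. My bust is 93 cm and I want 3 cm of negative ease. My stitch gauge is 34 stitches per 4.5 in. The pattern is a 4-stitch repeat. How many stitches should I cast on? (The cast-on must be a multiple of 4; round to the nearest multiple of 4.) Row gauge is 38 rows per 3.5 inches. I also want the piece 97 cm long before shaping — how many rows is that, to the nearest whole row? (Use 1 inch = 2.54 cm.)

Cast on 268 stitches; work 415 rows.

Finished = 93 − 3 = 90 cm.
90 cm × 1/2.54 = 35.43 inches.
34/4.5 = 7.556 sts per in; 35.43 × 7.556 = 267.72 sts.
Nearest multiple of 4 → 268.
97 cm = 38.19 inches; × 10.857 = 414.62 → 415 rows.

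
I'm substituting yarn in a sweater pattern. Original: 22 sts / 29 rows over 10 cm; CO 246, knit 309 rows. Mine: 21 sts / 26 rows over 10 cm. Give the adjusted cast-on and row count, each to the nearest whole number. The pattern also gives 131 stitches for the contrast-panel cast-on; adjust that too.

Cast on 235 stitches; work 277 rows; contrast-panel cast-on 125 stitches.

Stitches: 246 × 21/22 = 234.82 → 235.
Rows: 309 × 26/29 = 277.03 → 277.
contrast-panel cast-on: 131 × 21/22 = 125.05 → 125.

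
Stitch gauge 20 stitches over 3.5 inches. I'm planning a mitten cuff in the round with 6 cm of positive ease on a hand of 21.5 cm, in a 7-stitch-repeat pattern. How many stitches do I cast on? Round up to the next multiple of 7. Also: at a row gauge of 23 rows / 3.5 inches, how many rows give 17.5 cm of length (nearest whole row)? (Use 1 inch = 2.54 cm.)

Cast on 63 stitches; work 45 rows.

Finished = 21.5 + 6 = 27.5 cm.
27.5 cm × 1/2.54 = 10.83 inches.
20/3.5 = 5.714 sts per in; 10.83 × 5.714 = 61.87 sts.
Next multiple of 7 → 63.
17.5 cm = 6.89 inches; × 6.571 = 45.28 → 45 rows.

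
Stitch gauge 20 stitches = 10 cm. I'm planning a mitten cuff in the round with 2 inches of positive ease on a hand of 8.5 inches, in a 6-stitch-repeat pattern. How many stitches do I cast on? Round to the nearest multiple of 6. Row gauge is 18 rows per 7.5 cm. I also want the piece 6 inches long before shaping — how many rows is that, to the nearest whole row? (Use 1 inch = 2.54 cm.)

Finished = 8.5 + 2 = 10.5 inches.
10.5 inches × 2.54 = 26.67 cm.
20/10 = 2 sts per cm; 26.67 × 2 = 53.34 sts.
Nearest multiple of 6 → 54.
6 inches = 15.24 cm; × 2.4 = 36.58 → 37 rows.

Cast on 54 stitches; work 37 rows.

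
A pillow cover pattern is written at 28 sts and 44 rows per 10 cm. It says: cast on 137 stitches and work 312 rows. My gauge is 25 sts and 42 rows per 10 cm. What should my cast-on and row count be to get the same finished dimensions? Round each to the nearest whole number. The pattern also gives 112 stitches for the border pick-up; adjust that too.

Stitches: 137 × 25/28 = 122.32 → 122.
Rows: 312 × 42/44 = 297.82 → 298.
border pick-up: 112 × 25/28 = 100.00 → 100.

Cast on 122 stitches; work 298 rows; border pick-up 100 stitches.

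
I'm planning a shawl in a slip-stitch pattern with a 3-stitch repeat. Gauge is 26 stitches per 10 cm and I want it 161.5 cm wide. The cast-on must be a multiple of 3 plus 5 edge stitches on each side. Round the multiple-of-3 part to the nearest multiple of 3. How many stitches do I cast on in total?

26 / 10 = 2.6 sts per cm.
161.5 × 2.6 = 419.90 sts.
Less 10 edge sts → 409.90 for the repeat.
Nearest multiple of 3: 411.
Add back 10 edge sts → 421.

421 stitches.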